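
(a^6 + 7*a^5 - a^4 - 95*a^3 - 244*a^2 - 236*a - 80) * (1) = a^6 + 7*a^5 - a^4 - 95*a^3 - 244*a^2 - 236*a - 80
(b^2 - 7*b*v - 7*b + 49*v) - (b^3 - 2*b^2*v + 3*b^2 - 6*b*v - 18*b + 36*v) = -b^3 + 2*b^2*v - 2*b^2 - b*v + 11*b + 13*v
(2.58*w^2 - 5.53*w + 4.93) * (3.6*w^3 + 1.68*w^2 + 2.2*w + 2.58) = 9.288*w^5 - 15.5736*w^4 + 14.1336*w^3 + 2.7728*w^2 - 3.4214*w + 12.7194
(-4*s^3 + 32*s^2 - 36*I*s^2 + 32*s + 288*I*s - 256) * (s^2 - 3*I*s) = -4*s^5 + 32*s^4 - 24*I*s^4 - 76*s^3 + 192*I*s^3 + 608*s^2 - 96*I*s^2 + 768*I*s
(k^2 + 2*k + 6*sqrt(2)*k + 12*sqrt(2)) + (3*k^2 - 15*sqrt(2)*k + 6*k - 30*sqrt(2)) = 4*k^2 - 9*sqrt(2)*k + 8*k - 18*sqrt(2)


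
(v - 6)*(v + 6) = v^2 - 36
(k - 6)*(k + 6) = k^2 - 36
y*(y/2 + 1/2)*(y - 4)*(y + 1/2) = y^4/2 - 5*y^3/4 - 11*y^2/4 - y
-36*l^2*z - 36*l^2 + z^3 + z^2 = (-6*l + z)*(6*l + z)*(z + 1)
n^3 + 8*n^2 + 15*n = n*(n + 3)*(n + 5)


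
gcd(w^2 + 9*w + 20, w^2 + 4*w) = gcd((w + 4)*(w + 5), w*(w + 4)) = w + 4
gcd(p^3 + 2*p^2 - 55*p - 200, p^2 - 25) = p + 5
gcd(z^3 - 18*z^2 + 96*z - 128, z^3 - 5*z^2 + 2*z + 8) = z - 2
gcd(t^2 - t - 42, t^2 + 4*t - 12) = t + 6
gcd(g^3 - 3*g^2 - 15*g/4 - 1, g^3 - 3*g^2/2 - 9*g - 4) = g^2 - 7*g/2 - 2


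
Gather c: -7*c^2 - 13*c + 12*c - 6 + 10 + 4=-7*c^2 - c + 8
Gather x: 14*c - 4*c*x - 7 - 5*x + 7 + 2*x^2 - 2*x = 14*c + 2*x^2 + x*(-4*c - 7)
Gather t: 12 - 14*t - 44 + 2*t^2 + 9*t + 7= 2*t^2 - 5*t - 25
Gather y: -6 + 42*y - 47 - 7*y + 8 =35*y - 45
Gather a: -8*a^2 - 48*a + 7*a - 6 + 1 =-8*a^2 - 41*a - 5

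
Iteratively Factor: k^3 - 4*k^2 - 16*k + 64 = (k - 4)*(k^2 - 16) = (k - 4)^2*(k + 4)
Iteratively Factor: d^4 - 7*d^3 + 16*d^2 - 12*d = (d - 2)*(d^3 - 5*d^2 + 6*d) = d*(d - 2)*(d^2 - 5*d + 6) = d*(d - 3)*(d - 2)*(d - 2)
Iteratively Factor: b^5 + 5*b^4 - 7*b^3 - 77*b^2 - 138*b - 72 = (b + 3)*(b^4 + 2*b^3 - 13*b^2 - 38*b - 24) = (b + 2)*(b + 3)*(b^3 - 13*b - 12) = (b + 1)*(b + 2)*(b + 3)*(b^2 - b - 12) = (b - 4)*(b + 1)*(b + 2)*(b + 3)*(b + 3)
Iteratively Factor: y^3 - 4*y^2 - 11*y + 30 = (y - 5)*(y^2 + y - 6) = (y - 5)*(y - 2)*(y + 3)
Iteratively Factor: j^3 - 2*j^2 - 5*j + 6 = (j + 2)*(j^2 - 4*j + 3) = (j - 1)*(j + 2)*(j - 3)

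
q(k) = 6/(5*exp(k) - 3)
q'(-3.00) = -0.20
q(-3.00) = -2.18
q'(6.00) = 0.00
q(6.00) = 0.00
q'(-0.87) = -15.34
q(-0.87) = -6.63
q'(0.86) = -0.91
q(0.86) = 0.68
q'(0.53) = -1.69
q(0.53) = 1.09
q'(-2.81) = -0.25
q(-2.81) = -2.22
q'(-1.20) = -4.05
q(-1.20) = -4.02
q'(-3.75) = -0.08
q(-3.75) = -2.08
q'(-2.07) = -0.67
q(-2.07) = -2.53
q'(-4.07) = -0.06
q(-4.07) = -2.06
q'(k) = -30*exp(k)/(5*exp(k) - 3)^2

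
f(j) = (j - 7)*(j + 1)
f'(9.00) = 12.00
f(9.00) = 20.00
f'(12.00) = 18.00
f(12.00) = 65.00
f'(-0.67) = -7.34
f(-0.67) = -2.53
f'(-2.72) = -11.44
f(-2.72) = 16.72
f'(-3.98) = -13.96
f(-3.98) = 32.72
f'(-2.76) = -11.52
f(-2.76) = 17.18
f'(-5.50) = -17.00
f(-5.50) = 56.25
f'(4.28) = 2.56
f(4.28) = -14.36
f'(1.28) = -3.44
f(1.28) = -13.04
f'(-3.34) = -12.68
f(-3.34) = 24.20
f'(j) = 2*j - 6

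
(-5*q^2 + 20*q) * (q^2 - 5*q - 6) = -5*q^4 + 45*q^3 - 70*q^2 - 120*q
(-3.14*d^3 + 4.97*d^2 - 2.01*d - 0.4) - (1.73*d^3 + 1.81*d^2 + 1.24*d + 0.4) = -4.87*d^3 + 3.16*d^2 - 3.25*d - 0.8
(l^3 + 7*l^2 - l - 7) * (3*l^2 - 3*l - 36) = 3*l^5 + 18*l^4 - 60*l^3 - 270*l^2 + 57*l + 252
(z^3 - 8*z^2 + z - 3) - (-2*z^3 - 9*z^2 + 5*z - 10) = 3*z^3 + z^2 - 4*z + 7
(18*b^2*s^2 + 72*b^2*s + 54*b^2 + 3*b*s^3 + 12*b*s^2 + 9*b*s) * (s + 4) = 18*b^2*s^3 + 144*b^2*s^2 + 342*b^2*s + 216*b^2 + 3*b*s^4 + 24*b*s^3 + 57*b*s^2 + 36*b*s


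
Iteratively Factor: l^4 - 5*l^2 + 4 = (l - 1)*(l^3 + l^2 - 4*l - 4) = (l - 2)*(l - 1)*(l^2 + 3*l + 2) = (l - 2)*(l - 1)*(l + 1)*(l + 2)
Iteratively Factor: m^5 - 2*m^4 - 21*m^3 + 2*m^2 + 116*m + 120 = (m + 2)*(m^4 - 4*m^3 - 13*m^2 + 28*m + 60) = (m - 3)*(m + 2)*(m^3 - m^2 - 16*m - 20) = (m - 5)*(m - 3)*(m + 2)*(m^2 + 4*m + 4) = (m - 5)*(m - 3)*(m + 2)^2*(m + 2)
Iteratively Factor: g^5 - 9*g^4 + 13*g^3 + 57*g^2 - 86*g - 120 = (g - 3)*(g^4 - 6*g^3 - 5*g^2 + 42*g + 40) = (g - 4)*(g - 3)*(g^3 - 2*g^2 - 13*g - 10) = (g - 5)*(g - 4)*(g - 3)*(g^2 + 3*g + 2) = (g - 5)*(g - 4)*(g - 3)*(g + 1)*(g + 2)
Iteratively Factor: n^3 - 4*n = (n + 2)*(n^2 - 2*n) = (n - 2)*(n + 2)*(n)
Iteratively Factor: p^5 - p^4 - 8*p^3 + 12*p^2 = (p - 2)*(p^4 + p^3 - 6*p^2) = (p - 2)*(p + 3)*(p^3 - 2*p^2) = (p - 2)^2*(p + 3)*(p^2) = p*(p - 2)^2*(p + 3)*(p)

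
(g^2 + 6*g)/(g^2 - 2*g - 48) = g/(g - 8)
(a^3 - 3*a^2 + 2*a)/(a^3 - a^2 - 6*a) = (-a^2 + 3*a - 2)/(-a^2 + a + 6)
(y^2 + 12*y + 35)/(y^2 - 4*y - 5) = (y^2 + 12*y + 35)/(y^2 - 4*y - 5)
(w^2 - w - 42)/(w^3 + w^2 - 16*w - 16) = (w^2 - w - 42)/(w^3 + w^2 - 16*w - 16)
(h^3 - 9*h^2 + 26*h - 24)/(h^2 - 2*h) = h - 7 + 12/h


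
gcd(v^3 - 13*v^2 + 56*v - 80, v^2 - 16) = v - 4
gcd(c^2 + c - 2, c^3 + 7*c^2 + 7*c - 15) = c - 1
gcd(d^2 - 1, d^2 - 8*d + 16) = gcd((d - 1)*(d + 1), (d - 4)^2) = 1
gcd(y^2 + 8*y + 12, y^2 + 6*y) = y + 6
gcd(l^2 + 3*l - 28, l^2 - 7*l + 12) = l - 4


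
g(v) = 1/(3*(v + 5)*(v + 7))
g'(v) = -1/(3*(v + 5)*(v + 7)^2) - 1/(3*(v + 5)^2*(v + 7)) = 2*(-v - 6)/(3*(v^4 + 24*v^3 + 214*v^2 + 840*v + 1225))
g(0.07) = 0.01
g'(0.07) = -0.00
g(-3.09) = 0.04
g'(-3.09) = -0.03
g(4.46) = 0.00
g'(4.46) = -0.00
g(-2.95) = 0.04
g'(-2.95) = -0.03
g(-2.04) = 0.02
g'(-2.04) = -0.01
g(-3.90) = 0.10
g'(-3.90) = -0.12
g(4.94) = 0.00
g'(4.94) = -0.00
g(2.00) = 0.01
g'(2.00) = -0.00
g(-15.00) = 0.00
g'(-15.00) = 0.00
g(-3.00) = 0.04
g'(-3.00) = -0.03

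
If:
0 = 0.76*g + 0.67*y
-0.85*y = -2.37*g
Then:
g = 0.00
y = 0.00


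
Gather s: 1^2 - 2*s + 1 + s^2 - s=s^2 - 3*s + 2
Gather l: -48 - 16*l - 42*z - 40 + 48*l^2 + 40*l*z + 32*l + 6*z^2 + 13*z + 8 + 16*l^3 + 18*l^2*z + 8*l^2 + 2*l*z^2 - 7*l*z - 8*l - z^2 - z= 16*l^3 + l^2*(18*z + 56) + l*(2*z^2 + 33*z + 8) + 5*z^2 - 30*z - 80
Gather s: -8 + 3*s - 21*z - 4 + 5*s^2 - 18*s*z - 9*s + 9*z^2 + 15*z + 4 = 5*s^2 + s*(-18*z - 6) + 9*z^2 - 6*z - 8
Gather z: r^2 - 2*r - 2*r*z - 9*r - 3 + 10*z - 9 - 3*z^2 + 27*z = r^2 - 11*r - 3*z^2 + z*(37 - 2*r) - 12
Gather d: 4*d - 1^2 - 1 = 4*d - 2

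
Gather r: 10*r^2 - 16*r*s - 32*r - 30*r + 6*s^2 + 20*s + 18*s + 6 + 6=10*r^2 + r*(-16*s - 62) + 6*s^2 + 38*s + 12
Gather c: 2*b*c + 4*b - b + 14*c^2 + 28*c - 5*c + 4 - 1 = 3*b + 14*c^2 + c*(2*b + 23) + 3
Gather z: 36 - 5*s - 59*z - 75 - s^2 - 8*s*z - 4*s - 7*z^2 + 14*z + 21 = -s^2 - 9*s - 7*z^2 + z*(-8*s - 45) - 18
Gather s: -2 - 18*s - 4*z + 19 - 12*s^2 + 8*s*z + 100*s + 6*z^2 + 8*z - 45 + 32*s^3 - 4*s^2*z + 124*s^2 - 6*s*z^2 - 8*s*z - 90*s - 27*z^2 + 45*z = 32*s^3 + s^2*(112 - 4*z) + s*(-6*z^2 - 8) - 21*z^2 + 49*z - 28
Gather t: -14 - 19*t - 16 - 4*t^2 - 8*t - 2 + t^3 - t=t^3 - 4*t^2 - 28*t - 32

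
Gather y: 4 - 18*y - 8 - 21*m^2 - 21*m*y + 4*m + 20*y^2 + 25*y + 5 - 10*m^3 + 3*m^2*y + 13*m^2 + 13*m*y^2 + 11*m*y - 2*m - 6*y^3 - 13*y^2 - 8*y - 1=-10*m^3 - 8*m^2 + 2*m - 6*y^3 + y^2*(13*m + 7) + y*(3*m^2 - 10*m - 1)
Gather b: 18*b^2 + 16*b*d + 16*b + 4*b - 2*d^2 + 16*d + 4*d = 18*b^2 + b*(16*d + 20) - 2*d^2 + 20*d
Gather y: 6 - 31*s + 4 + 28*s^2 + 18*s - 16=28*s^2 - 13*s - 6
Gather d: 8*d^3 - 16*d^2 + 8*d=8*d^3 - 16*d^2 + 8*d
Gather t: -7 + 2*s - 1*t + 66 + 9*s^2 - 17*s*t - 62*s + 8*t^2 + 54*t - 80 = 9*s^2 - 60*s + 8*t^2 + t*(53 - 17*s) - 21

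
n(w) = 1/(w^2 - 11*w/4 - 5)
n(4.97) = 0.17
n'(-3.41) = 0.04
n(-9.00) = 0.01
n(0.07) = -0.19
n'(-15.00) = 0.00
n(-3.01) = 0.08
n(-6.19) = 0.02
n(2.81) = -0.21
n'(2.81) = -0.12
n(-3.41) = 0.06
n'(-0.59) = 0.43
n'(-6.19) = 0.01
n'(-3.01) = 0.06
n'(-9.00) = 0.00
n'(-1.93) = 0.41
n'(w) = (11/4 - 2*w)/(w^2 - 11*w/4 - 5)^2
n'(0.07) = 0.10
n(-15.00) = 0.00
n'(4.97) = -0.20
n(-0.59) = -0.33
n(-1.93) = 0.25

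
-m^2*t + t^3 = t*(-m + t)*(m + t)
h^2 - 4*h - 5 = (h - 5)*(h + 1)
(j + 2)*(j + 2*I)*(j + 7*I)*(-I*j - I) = -I*j^4 + 9*j^3 - 3*I*j^3 + 27*j^2 + 12*I*j^2 + 18*j + 42*I*j + 28*I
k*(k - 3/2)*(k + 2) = k^3 + k^2/2 - 3*k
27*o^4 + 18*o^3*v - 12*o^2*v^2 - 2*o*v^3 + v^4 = (-3*o + v)^2*(o + v)*(3*o + v)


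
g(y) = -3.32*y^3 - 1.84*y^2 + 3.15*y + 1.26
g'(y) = -9.96*y^2 - 3.68*y + 3.15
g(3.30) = -127.69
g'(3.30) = -117.46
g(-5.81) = 571.98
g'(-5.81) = -311.68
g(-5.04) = 363.68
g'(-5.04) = -231.30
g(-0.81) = -0.73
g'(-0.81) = -0.40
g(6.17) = -829.17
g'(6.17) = -398.72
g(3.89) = -209.76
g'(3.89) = -161.88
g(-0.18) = 0.65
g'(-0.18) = 3.49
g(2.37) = -45.81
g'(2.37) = -61.52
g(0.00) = 1.26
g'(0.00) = 3.15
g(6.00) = -763.20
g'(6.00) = -377.49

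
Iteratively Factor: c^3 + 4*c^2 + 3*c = (c)*(c^2 + 4*c + 3) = c*(c + 1)*(c + 3)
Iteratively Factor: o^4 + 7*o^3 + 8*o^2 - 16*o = (o - 1)*(o^3 + 8*o^2 + 16*o) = o*(o - 1)*(o^2 + 8*o + 16) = o*(o - 1)*(o + 4)*(o + 4)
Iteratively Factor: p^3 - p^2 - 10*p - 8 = (p + 1)*(p^2 - 2*p - 8) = (p - 4)*(p + 1)*(p + 2)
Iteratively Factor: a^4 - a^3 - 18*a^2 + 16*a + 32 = (a - 2)*(a^3 + a^2 - 16*a - 16) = (a - 4)*(a - 2)*(a^2 + 5*a + 4) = (a - 4)*(a - 2)*(a + 4)*(a + 1)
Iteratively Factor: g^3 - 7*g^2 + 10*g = (g - 5)*(g^2 - 2*g) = g*(g - 5)*(g - 2)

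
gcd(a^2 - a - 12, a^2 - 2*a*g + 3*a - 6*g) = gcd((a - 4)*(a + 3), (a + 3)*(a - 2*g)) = a + 3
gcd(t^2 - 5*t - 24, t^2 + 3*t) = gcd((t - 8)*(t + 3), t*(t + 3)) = t + 3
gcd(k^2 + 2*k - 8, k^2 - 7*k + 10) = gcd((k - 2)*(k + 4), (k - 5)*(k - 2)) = k - 2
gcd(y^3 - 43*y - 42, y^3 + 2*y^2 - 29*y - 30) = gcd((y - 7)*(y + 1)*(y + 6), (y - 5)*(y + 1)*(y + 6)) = y^2 + 7*y + 6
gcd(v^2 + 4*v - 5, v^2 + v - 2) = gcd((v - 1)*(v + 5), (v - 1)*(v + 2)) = v - 1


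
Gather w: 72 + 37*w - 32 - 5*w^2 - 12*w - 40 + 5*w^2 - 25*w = 0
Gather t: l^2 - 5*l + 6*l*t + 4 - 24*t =l^2 - 5*l + t*(6*l - 24) + 4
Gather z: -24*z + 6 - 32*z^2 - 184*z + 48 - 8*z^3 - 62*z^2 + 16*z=-8*z^3 - 94*z^2 - 192*z + 54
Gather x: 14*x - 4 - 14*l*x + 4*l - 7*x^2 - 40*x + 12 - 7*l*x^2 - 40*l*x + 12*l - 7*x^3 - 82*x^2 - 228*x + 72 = 16*l - 7*x^3 + x^2*(-7*l - 89) + x*(-54*l - 254) + 80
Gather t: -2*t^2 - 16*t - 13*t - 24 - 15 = -2*t^2 - 29*t - 39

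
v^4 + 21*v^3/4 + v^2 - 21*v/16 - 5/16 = (v - 1/2)*(v + 1/4)*(v + 1/2)*(v + 5)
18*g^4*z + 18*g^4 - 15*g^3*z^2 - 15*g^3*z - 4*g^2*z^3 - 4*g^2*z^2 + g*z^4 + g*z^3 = (-6*g + z)*(-g + z)*(3*g + z)*(g*z + g)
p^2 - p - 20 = (p - 5)*(p + 4)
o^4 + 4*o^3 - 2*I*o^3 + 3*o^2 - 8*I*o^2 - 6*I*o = o*(o + 1)*(o + 3)*(o - 2*I)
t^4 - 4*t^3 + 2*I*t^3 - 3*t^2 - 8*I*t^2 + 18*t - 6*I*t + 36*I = (t - 3)^2*(t + 2)*(t + 2*I)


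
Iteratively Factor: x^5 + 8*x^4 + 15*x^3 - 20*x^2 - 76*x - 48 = (x + 1)*(x^4 + 7*x^3 + 8*x^2 - 28*x - 48) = (x + 1)*(x + 2)*(x^3 + 5*x^2 - 2*x - 24) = (x + 1)*(x + 2)*(x + 3)*(x^2 + 2*x - 8) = (x - 2)*(x + 1)*(x + 2)*(x + 3)*(x + 4)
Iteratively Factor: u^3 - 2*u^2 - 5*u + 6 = (u - 3)*(u^2 + u - 2) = (u - 3)*(u + 2)*(u - 1)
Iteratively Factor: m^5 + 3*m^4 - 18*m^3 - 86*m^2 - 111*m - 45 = (m - 5)*(m^4 + 8*m^3 + 22*m^2 + 24*m + 9) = (m - 5)*(m + 3)*(m^3 + 5*m^2 + 7*m + 3) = (m - 5)*(m + 1)*(m + 3)*(m^2 + 4*m + 3) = (m - 5)*(m + 1)*(m + 3)^2*(m + 1)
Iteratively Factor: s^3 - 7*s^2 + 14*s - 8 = (s - 4)*(s^2 - 3*s + 2) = (s - 4)*(s - 1)*(s - 2)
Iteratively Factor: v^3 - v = (v)*(v^2 - 1) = v*(v + 1)*(v - 1)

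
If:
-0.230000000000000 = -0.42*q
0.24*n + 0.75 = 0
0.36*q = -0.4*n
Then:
No Solution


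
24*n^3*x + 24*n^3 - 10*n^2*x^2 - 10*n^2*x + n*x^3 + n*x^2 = (-6*n + x)*(-4*n + x)*(n*x + n)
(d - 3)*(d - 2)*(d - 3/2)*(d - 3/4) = d^4 - 29*d^3/4 + 147*d^2/8 - 153*d/8 + 27/4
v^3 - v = v*(v - 1)*(v + 1)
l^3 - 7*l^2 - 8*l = l*(l - 8)*(l + 1)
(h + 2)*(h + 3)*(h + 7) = h^3 + 12*h^2 + 41*h + 42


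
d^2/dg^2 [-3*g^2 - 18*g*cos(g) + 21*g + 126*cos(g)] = 18*g*cos(g) + 36*sin(g) - 126*cos(g) - 6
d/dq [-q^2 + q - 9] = 1 - 2*q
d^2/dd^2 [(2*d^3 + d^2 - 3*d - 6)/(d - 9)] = 4*(d^3 - 27*d^2 + 243*d + 24)/(d^3 - 27*d^2 + 243*d - 729)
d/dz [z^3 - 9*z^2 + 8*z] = 3*z^2 - 18*z + 8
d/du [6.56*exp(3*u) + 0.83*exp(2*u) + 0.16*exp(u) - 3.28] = (19.68*exp(2*u) + 1.66*exp(u) + 0.16)*exp(u)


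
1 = 1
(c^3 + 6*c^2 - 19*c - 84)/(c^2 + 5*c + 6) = (c^2 + 3*c - 28)/(c + 2)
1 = 1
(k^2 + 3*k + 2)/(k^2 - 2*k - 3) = (k + 2)/(k - 3)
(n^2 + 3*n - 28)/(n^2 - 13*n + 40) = (n^2 + 3*n - 28)/(n^2 - 13*n + 40)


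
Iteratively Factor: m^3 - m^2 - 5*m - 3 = (m + 1)*(m^2 - 2*m - 3) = (m + 1)^2*(m - 3)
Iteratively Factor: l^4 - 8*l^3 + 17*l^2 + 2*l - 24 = (l - 4)*(l^3 - 4*l^2 + l + 6) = (l - 4)*(l - 3)*(l^2 - l - 2) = (l - 4)*(l - 3)*(l - 2)*(l + 1)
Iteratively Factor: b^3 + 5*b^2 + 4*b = (b + 1)*(b^2 + 4*b) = b*(b + 1)*(b + 4)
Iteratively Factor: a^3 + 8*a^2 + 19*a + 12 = (a + 3)*(a^2 + 5*a + 4) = (a + 1)*(a + 3)*(a + 4)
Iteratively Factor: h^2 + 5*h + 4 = (h + 4)*(h + 1)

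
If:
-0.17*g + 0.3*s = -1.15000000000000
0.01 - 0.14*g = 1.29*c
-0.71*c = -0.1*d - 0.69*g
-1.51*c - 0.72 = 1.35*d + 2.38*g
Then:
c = -0.00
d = -0.70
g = 0.10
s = -3.78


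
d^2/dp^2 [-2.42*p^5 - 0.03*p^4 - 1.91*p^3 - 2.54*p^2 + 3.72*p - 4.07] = -48.4*p^3 - 0.36*p^2 - 11.46*p - 5.08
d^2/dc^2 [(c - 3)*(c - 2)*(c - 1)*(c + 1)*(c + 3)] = 20*c^3 - 24*c^2 - 60*c + 40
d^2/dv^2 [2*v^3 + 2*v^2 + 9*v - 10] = 12*v + 4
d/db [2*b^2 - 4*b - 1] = 4*b - 4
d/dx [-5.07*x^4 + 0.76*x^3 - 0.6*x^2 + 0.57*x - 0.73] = -20.28*x^3 + 2.28*x^2 - 1.2*x + 0.57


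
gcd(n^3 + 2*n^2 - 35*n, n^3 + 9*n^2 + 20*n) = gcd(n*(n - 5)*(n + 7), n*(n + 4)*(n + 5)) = n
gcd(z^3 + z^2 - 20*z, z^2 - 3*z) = z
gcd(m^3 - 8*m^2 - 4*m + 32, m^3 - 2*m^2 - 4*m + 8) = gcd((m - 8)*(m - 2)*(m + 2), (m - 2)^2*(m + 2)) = m^2 - 4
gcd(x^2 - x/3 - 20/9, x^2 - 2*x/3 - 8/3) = x + 4/3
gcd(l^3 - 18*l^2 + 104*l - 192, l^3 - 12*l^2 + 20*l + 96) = l^2 - 14*l + 48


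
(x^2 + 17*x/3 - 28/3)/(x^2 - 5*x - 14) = (-3*x^2 - 17*x + 28)/(3*(-x^2 + 5*x + 14))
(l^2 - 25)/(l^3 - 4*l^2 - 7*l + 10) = (l + 5)/(l^2 + l - 2)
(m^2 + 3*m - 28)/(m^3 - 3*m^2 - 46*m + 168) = 1/(m - 6)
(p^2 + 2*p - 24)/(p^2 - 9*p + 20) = (p + 6)/(p - 5)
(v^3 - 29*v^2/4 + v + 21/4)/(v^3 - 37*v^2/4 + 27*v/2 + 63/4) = (v - 1)/(v - 3)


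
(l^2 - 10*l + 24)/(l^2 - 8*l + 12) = (l - 4)/(l - 2)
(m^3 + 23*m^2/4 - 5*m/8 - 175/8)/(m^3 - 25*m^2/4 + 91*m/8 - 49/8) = (2*m^2 + 15*m + 25)/(2*m^2 - 9*m + 7)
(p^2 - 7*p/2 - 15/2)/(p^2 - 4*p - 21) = (-2*p^2 + 7*p + 15)/(2*(-p^2 + 4*p + 21))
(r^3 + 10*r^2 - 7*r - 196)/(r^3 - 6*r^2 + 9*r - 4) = (r^2 + 14*r + 49)/(r^2 - 2*r + 1)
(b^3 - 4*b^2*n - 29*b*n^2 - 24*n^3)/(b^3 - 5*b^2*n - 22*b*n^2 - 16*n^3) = (b + 3*n)/(b + 2*n)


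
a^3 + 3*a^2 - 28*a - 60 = (a - 5)*(a + 2)*(a + 6)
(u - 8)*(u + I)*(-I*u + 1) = -I*u^3 + 2*u^2 + 8*I*u^2 - 16*u + I*u - 8*I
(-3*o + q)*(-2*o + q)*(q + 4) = 6*o^2*q + 24*o^2 - 5*o*q^2 - 20*o*q + q^3 + 4*q^2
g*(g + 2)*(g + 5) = g^3 + 7*g^2 + 10*g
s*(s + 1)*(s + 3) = s^3 + 4*s^2 + 3*s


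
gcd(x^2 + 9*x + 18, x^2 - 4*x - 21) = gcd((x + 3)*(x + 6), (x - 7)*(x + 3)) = x + 3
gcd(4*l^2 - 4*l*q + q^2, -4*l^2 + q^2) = -2*l + q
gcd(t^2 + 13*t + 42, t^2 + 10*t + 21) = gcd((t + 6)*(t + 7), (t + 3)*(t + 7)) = t + 7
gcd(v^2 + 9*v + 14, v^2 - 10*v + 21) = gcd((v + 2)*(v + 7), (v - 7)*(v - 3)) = 1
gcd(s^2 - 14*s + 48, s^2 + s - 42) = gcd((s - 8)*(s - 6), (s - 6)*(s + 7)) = s - 6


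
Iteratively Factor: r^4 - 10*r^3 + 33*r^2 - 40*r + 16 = (r - 4)*(r^3 - 6*r^2 + 9*r - 4) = (r - 4)*(r - 1)*(r^2 - 5*r + 4) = (r - 4)^2*(r - 1)*(r - 1)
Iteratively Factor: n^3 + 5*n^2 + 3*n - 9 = (n - 1)*(n^2 + 6*n + 9) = (n - 1)*(n + 3)*(n + 3)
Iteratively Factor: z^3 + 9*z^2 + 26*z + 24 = (z + 4)*(z^2 + 5*z + 6) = (z + 3)*(z + 4)*(z + 2)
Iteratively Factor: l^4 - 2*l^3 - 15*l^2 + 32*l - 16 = (l + 4)*(l^3 - 6*l^2 + 9*l - 4) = (l - 1)*(l + 4)*(l^2 - 5*l + 4) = (l - 1)^2*(l + 4)*(l - 4)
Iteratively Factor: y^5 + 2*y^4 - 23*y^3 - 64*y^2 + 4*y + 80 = (y + 2)*(y^4 - 23*y^2 - 18*y + 40) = (y + 2)*(y + 4)*(y^3 - 4*y^2 - 7*y + 10) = (y + 2)^2*(y + 4)*(y^2 - 6*y + 5) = (y - 1)*(y + 2)^2*(y + 4)*(y - 5)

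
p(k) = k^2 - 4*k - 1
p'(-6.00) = -16.00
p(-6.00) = 59.00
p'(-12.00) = -28.00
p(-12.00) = 191.00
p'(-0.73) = -5.46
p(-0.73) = 2.45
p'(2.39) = 0.78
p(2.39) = -4.85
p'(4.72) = 5.44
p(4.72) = 2.40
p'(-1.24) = -6.48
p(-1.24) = 5.50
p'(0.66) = -2.68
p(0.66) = -3.20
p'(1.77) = -0.46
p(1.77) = -4.95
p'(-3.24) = -10.48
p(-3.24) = 22.46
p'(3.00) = 2.00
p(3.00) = -4.00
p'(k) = 2*k - 4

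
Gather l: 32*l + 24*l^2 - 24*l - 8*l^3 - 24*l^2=-8*l^3 + 8*l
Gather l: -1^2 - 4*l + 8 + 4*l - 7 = 0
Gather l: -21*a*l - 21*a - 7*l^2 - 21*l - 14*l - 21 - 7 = -21*a - 7*l^2 + l*(-21*a - 35) - 28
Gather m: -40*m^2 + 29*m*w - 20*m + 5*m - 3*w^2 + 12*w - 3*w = -40*m^2 + m*(29*w - 15) - 3*w^2 + 9*w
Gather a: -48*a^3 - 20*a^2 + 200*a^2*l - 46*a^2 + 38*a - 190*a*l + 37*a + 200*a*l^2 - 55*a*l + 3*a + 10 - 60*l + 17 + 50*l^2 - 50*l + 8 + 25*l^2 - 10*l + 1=-48*a^3 + a^2*(200*l - 66) + a*(200*l^2 - 245*l + 78) + 75*l^2 - 120*l + 36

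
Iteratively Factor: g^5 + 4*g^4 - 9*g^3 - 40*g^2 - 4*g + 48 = (g + 2)*(g^4 + 2*g^3 - 13*g^2 - 14*g + 24) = (g + 2)^2*(g^3 - 13*g + 12) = (g - 3)*(g + 2)^2*(g^2 + 3*g - 4) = (g - 3)*(g - 1)*(g + 2)^2*(g + 4)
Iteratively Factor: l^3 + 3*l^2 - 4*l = (l + 4)*(l^2 - l) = (l - 1)*(l + 4)*(l)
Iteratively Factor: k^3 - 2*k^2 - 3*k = (k - 3)*(k^2 + k) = k*(k - 3)*(k + 1)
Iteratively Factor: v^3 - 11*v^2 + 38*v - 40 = (v - 4)*(v^2 - 7*v + 10) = (v - 5)*(v - 4)*(v - 2)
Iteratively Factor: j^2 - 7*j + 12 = (j - 3)*(j - 4)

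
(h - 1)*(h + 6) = h^2 + 5*h - 6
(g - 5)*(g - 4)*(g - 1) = g^3 - 10*g^2 + 29*g - 20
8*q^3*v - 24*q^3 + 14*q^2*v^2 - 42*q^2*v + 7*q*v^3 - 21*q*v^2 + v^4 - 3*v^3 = (q + v)*(2*q + v)*(4*q + v)*(v - 3)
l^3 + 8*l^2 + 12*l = l*(l + 2)*(l + 6)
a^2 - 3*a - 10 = (a - 5)*(a + 2)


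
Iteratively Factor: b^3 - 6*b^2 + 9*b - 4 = (b - 4)*(b^2 - 2*b + 1) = (b - 4)*(b - 1)*(b - 1)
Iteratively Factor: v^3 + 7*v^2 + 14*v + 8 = (v + 1)*(v^2 + 6*v + 8) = (v + 1)*(v + 4)*(v + 2)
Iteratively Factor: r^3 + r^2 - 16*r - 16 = (r - 4)*(r^2 + 5*r + 4) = (r - 4)*(r + 1)*(r + 4)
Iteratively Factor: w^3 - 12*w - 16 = (w + 2)*(w^2 - 2*w - 8) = (w - 4)*(w + 2)*(w + 2)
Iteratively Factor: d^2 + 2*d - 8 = (d + 4)*(d - 2)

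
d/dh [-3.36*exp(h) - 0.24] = -3.36*exp(h)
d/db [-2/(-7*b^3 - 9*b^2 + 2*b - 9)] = 2*(-21*b^2 - 18*b + 2)/(7*b^3 + 9*b^2 - 2*b + 9)^2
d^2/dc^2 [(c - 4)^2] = 2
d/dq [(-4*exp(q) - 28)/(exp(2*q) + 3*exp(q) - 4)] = 4*(exp(2*q) + 14*exp(q) + 25)*exp(q)/(exp(4*q) + 6*exp(3*q) + exp(2*q) - 24*exp(q) + 16)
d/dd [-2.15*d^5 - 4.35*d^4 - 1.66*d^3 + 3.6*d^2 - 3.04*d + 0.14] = -10.75*d^4 - 17.4*d^3 - 4.98*d^2 + 7.2*d - 3.04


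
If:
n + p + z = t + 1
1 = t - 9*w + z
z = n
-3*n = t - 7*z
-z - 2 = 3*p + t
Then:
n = -5/11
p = 1/11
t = -20/11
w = -4/11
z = -5/11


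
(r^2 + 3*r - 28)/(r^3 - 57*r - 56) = (r - 4)/(r^2 - 7*r - 8)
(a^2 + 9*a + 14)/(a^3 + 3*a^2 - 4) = (a + 7)/(a^2 + a - 2)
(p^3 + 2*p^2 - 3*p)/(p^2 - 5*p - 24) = p*(p - 1)/(p - 8)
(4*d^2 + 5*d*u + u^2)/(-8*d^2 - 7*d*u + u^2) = (4*d + u)/(-8*d + u)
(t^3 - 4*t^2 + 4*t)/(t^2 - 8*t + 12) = t*(t - 2)/(t - 6)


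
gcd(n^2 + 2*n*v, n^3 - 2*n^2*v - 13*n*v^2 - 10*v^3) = n + 2*v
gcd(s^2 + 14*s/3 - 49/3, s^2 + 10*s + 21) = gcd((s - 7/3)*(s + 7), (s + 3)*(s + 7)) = s + 7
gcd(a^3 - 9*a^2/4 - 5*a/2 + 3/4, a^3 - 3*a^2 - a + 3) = a^2 - 2*a - 3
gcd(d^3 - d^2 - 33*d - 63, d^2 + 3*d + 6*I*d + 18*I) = d + 3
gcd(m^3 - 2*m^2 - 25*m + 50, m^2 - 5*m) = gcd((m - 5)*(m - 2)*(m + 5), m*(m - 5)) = m - 5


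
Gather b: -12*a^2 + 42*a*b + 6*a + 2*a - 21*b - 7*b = -12*a^2 + 8*a + b*(42*a - 28)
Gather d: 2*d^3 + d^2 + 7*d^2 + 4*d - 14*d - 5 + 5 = 2*d^3 + 8*d^2 - 10*d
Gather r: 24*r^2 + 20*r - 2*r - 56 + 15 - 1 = 24*r^2 + 18*r - 42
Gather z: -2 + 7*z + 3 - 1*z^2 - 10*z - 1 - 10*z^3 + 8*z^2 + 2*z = -10*z^3 + 7*z^2 - z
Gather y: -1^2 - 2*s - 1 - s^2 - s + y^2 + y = -s^2 - 3*s + y^2 + y - 2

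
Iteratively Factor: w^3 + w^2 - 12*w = (w - 3)*(w^2 + 4*w) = (w - 3)*(w + 4)*(w)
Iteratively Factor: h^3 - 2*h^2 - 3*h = (h)*(h^2 - 2*h - 3) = h*(h + 1)*(h - 3)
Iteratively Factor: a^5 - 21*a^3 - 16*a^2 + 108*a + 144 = (a + 2)*(a^4 - 2*a^3 - 17*a^2 + 18*a + 72) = (a - 4)*(a + 2)*(a^3 + 2*a^2 - 9*a - 18) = (a - 4)*(a - 3)*(a + 2)*(a^2 + 5*a + 6) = (a - 4)*(a - 3)*(a + 2)^2*(a + 3)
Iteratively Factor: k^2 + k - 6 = (k - 2)*(k + 3)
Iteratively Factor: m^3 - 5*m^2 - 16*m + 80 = (m - 5)*(m^2 - 16) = (m - 5)*(m - 4)*(m + 4)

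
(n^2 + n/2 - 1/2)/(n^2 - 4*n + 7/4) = 2*(n + 1)/(2*n - 7)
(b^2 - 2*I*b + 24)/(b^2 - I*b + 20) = (b - 6*I)/(b - 5*I)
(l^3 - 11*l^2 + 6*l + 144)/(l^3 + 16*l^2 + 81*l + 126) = (l^2 - 14*l + 48)/(l^2 + 13*l + 42)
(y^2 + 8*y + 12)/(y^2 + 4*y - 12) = (y + 2)/(y - 2)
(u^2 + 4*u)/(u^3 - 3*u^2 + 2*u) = (u + 4)/(u^2 - 3*u + 2)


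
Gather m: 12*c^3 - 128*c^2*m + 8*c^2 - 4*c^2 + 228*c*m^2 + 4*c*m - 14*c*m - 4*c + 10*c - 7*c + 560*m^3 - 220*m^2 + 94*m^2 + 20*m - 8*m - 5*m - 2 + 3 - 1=12*c^3 + 4*c^2 - c + 560*m^3 + m^2*(228*c - 126) + m*(-128*c^2 - 10*c + 7)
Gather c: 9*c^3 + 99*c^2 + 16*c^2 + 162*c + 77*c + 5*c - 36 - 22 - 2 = 9*c^3 + 115*c^2 + 244*c - 60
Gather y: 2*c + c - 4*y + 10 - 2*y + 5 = 3*c - 6*y + 15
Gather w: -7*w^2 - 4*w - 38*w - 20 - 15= -7*w^2 - 42*w - 35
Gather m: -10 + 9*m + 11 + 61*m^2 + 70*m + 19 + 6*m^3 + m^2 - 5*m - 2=6*m^3 + 62*m^2 + 74*m + 18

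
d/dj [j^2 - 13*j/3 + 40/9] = 2*j - 13/3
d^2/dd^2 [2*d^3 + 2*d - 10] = 12*d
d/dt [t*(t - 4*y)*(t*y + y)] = y*(3*t^2 - 8*t*y + 2*t - 4*y)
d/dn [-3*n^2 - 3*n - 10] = -6*n - 3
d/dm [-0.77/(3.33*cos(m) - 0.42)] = -2.5641*sin(m)/(3.33*cos(m) - 0.42)^2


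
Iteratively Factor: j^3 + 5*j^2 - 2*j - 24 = (j + 3)*(j^2 + 2*j - 8) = (j - 2)*(j + 3)*(j + 4)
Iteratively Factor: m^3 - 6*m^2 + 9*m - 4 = (m - 4)*(m^2 - 2*m + 1) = (m - 4)*(m - 1)*(m - 1)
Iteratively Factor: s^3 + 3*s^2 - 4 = (s - 1)*(s^2 + 4*s + 4) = (s - 1)*(s + 2)*(s + 2)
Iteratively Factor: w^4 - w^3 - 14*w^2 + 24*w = (w + 4)*(w^3 - 5*w^2 + 6*w) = (w - 3)*(w + 4)*(w^2 - 2*w) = (w - 3)*(w - 2)*(w + 4)*(w)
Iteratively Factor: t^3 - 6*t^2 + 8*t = (t - 4)*(t^2 - 2*t) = (t - 4)*(t - 2)*(t)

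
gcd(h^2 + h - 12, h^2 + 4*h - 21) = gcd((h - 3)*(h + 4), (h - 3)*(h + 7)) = h - 3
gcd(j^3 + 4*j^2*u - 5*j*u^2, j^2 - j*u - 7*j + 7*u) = -j + u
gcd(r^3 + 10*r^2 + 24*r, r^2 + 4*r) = r^2 + 4*r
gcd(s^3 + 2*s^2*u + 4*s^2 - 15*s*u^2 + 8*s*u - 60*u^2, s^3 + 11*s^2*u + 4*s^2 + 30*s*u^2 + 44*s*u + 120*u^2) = s^2 + 5*s*u + 4*s + 20*u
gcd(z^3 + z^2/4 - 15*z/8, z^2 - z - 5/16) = z - 5/4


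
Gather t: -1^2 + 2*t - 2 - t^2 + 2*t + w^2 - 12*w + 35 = -t^2 + 4*t + w^2 - 12*w + 32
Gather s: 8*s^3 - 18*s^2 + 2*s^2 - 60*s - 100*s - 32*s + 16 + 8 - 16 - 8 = 8*s^3 - 16*s^2 - 192*s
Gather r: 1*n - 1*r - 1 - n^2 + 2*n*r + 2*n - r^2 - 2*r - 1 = -n^2 + 3*n - r^2 + r*(2*n - 3) - 2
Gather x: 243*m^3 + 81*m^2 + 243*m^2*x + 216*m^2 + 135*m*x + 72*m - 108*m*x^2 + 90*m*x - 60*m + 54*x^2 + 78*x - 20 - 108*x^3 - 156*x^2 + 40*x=243*m^3 + 297*m^2 + 12*m - 108*x^3 + x^2*(-108*m - 102) + x*(243*m^2 + 225*m + 118) - 20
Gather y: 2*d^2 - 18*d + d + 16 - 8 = 2*d^2 - 17*d + 8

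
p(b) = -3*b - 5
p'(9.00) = -3.00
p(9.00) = -32.00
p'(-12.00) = -3.00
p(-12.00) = 31.00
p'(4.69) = -3.00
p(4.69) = -19.07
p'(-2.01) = -3.00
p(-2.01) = 1.03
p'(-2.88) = -3.00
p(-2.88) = 3.64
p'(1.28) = -3.00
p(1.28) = -8.84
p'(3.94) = -3.00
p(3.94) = -16.82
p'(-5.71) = -3.00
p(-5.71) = 12.13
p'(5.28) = -3.00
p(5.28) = -20.84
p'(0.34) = -3.00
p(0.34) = -6.02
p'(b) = -3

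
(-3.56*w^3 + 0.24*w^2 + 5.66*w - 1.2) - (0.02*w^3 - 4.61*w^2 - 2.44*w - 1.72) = -3.58*w^3 + 4.85*w^2 + 8.1*w + 0.52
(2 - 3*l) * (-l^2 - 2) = 3*l^3 - 2*l^2 + 6*l - 4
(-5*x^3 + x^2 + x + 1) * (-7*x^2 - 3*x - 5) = 35*x^5 + 8*x^4 + 15*x^3 - 15*x^2 - 8*x - 5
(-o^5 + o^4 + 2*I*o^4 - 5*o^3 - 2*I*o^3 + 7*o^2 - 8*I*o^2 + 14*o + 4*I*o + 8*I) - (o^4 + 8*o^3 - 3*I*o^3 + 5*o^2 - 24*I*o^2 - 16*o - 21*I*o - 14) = -o^5 + 2*I*o^4 - 13*o^3 + I*o^3 + 2*o^2 + 16*I*o^2 + 30*o + 25*I*o + 14 + 8*I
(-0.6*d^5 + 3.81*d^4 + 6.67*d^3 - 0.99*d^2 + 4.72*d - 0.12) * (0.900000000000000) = -0.54*d^5 + 3.429*d^4 + 6.003*d^3 - 0.891*d^2 + 4.248*d - 0.108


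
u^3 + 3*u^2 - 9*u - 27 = (u - 3)*(u + 3)^2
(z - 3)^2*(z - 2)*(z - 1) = z^4 - 9*z^3 + 29*z^2 - 39*z + 18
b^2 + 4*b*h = b*(b + 4*h)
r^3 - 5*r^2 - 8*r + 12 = (r - 6)*(r - 1)*(r + 2)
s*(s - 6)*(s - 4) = s^3 - 10*s^2 + 24*s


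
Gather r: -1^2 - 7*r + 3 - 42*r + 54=56 - 49*r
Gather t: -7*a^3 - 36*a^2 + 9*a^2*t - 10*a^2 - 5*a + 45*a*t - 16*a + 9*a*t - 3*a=-7*a^3 - 46*a^2 - 24*a + t*(9*a^2 + 54*a)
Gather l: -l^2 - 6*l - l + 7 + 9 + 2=-l^2 - 7*l + 18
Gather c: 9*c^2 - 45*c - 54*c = 9*c^2 - 99*c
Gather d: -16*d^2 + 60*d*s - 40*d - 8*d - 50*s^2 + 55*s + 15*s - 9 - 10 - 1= -16*d^2 + d*(60*s - 48) - 50*s^2 + 70*s - 20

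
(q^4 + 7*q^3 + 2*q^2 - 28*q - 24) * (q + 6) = q^5 + 13*q^4 + 44*q^3 - 16*q^2 - 192*q - 144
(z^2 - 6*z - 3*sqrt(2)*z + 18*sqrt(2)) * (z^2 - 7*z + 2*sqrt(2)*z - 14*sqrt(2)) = z^4 - 13*z^3 - sqrt(2)*z^3 + 13*sqrt(2)*z^2 + 30*z^2 - 42*sqrt(2)*z + 156*z - 504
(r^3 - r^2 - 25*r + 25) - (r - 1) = r^3 - r^2 - 26*r + 26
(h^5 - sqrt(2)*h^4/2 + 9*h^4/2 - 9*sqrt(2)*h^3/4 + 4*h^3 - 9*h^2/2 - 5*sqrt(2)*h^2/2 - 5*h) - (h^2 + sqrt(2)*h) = h^5 - sqrt(2)*h^4/2 + 9*h^4/2 - 9*sqrt(2)*h^3/4 + 4*h^3 - 11*h^2/2 - 5*sqrt(2)*h^2/2 - 5*h - sqrt(2)*h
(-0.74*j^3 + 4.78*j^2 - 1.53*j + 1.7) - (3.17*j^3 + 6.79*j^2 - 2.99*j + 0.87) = -3.91*j^3 - 2.01*j^2 + 1.46*j + 0.83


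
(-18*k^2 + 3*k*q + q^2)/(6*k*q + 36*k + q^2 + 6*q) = (-3*k + q)/(q + 6)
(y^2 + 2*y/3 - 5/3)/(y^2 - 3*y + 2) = (y + 5/3)/(y - 2)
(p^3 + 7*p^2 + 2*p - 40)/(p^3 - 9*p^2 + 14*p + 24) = (p^3 + 7*p^2 + 2*p - 40)/(p^3 - 9*p^2 + 14*p + 24)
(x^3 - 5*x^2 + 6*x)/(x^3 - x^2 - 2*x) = (x - 3)/(x + 1)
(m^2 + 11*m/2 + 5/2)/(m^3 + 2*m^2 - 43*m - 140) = (m + 1/2)/(m^2 - 3*m - 28)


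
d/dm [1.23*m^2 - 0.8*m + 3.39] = 2.46*m - 0.8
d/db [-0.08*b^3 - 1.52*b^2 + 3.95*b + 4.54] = -0.24*b^2 - 3.04*b + 3.95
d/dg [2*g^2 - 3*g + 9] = 4*g - 3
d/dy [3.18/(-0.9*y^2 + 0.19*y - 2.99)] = (5.724*y - 0.6042)/(0.9*y^2 - 0.19*y + 2.99)^2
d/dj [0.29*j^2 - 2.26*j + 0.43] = 0.58*j - 2.26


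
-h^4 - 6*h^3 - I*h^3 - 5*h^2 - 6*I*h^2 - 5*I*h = h*(h + 5)*(-I*h + 1)*(-I*h - I)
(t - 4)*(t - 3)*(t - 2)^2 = t^4 - 11*t^3 + 44*t^2 - 76*t + 48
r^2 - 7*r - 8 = (r - 8)*(r + 1)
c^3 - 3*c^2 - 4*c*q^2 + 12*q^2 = (c - 3)*(c - 2*q)*(c + 2*q)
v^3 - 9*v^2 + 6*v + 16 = (v - 8)*(v - 2)*(v + 1)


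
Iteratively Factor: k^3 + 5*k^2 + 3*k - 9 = (k + 3)*(k^2 + 2*k - 3) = (k + 3)^2*(k - 1)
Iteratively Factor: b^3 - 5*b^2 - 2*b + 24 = (b + 2)*(b^2 - 7*b + 12) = (b - 3)*(b + 2)*(b - 4)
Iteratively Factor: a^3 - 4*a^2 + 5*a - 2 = (a - 1)*(a^2 - 3*a + 2) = (a - 2)*(a - 1)*(a - 1)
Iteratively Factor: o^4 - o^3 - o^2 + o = (o + 1)*(o^3 - 2*o^2 + o) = (o - 1)*(o + 1)*(o^2 - o) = (o - 1)^2*(o + 1)*(o)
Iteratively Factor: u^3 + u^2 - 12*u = (u + 4)*(u^2 - 3*u) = (u - 3)*(u + 4)*(u)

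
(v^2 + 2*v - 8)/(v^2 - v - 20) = (v - 2)/(v - 5)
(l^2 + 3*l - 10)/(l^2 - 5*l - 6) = (-l^2 - 3*l + 10)/(-l^2 + 5*l + 6)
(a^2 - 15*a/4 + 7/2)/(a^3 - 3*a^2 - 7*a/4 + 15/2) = (4*a - 7)/(4*a^2 - 4*a - 15)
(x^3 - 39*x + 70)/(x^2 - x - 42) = (-x^3 + 39*x - 70)/(-x^2 + x + 42)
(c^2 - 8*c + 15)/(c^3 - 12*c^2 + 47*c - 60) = 1/(c - 4)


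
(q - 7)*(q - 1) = q^2 - 8*q + 7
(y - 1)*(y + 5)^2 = y^3 + 9*y^2 + 15*y - 25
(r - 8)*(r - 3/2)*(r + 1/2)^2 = r^4 - 17*r^3/2 + 11*r^2/4 + 77*r/8 + 3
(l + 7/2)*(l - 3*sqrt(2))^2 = l^3 - 6*sqrt(2)*l^2 + 7*l^2/2 - 21*sqrt(2)*l + 18*l + 63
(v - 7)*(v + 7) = v^2 - 49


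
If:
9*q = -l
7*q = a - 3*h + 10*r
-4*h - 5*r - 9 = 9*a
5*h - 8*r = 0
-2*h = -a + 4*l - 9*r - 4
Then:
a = -577/520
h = 9/65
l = 441/520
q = -49/520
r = 9/104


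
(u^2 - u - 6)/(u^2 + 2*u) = (u - 3)/u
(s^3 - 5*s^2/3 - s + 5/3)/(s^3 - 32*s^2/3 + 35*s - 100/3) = (s^2 - 1)/(s^2 - 9*s + 20)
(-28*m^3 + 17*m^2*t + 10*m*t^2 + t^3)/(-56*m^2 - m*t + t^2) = (-4*m^2 + 3*m*t + t^2)/(-8*m + t)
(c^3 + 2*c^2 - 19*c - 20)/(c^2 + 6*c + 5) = c - 4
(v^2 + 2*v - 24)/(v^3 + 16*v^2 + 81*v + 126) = (v - 4)/(v^2 + 10*v + 21)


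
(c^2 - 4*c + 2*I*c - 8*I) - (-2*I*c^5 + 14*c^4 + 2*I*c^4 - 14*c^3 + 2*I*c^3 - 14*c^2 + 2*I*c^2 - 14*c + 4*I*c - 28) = 2*I*c^5 - 14*c^4 - 2*I*c^4 + 14*c^3 - 2*I*c^3 + 15*c^2 - 2*I*c^2 + 10*c - 2*I*c + 28 - 8*I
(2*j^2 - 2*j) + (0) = 2*j^2 - 2*j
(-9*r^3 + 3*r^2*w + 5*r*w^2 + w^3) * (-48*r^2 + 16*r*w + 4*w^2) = 432*r^5 - 288*r^4*w - 228*r^3*w^2 + 44*r^2*w^3 + 36*r*w^4 + 4*w^5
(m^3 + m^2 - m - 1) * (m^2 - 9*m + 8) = m^5 - 8*m^4 - 2*m^3 + 16*m^2 + m - 8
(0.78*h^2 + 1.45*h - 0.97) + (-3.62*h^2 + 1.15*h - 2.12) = -2.84*h^2 + 2.6*h - 3.09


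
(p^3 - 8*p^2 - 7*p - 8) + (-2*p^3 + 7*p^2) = -p^3 - p^2 - 7*p - 8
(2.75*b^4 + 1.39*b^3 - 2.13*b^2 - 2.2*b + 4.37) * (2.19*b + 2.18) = 6.0225*b^5 + 9.0391*b^4 - 1.6345*b^3 - 9.4614*b^2 + 4.7743*b + 9.5266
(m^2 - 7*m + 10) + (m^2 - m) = 2*m^2 - 8*m + 10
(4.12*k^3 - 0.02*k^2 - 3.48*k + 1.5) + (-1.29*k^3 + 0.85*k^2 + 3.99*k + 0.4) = 2.83*k^3 + 0.83*k^2 + 0.51*k + 1.9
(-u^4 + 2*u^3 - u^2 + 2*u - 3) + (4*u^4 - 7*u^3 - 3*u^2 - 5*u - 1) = 3*u^4 - 5*u^3 - 4*u^2 - 3*u - 4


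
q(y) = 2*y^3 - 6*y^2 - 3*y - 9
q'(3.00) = 15.00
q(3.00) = -18.00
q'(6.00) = 141.00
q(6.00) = 189.00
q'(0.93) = -8.97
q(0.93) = -15.37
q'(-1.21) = 20.30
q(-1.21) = -17.70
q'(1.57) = -7.05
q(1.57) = -20.76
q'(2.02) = -2.76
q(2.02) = -23.06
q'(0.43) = -7.05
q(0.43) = -11.24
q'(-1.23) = 20.84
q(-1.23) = -18.11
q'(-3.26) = 99.89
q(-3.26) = -132.28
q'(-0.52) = 4.86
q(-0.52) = -9.34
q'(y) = 6*y^2 - 12*y - 3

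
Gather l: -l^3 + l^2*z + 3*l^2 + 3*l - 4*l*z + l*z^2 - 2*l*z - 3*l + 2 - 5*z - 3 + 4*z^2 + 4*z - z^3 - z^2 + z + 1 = -l^3 + l^2*(z + 3) + l*(z^2 - 6*z) - z^3 + 3*z^2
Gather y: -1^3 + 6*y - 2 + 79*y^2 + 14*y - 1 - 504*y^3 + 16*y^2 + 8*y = -504*y^3 + 95*y^2 + 28*y - 4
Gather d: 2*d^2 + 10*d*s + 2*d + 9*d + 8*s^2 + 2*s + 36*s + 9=2*d^2 + d*(10*s + 11) + 8*s^2 + 38*s + 9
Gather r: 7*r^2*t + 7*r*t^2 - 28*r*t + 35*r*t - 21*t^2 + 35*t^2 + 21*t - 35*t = 7*r^2*t + r*(7*t^2 + 7*t) + 14*t^2 - 14*t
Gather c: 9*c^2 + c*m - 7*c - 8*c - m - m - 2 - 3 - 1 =9*c^2 + c*(m - 15) - 2*m - 6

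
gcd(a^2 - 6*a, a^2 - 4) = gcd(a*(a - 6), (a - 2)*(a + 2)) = 1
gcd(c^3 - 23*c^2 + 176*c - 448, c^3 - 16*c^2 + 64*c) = c^2 - 16*c + 64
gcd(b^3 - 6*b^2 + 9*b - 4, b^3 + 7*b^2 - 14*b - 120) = b - 4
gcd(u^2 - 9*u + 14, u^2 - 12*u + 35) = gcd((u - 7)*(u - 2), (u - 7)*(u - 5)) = u - 7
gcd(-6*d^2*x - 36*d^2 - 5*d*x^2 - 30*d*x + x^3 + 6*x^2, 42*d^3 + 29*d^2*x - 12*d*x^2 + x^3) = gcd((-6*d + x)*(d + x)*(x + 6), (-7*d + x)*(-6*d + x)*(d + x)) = -6*d^2 - 5*d*x + x^2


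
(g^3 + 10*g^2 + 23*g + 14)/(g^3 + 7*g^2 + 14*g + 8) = (g + 7)/(g + 4)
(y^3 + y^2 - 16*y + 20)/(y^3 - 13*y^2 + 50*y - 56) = (y^2 + 3*y - 10)/(y^2 - 11*y + 28)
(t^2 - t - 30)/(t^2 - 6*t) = (t + 5)/t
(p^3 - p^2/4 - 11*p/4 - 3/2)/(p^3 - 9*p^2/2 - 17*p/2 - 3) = (4*p^2 - 5*p - 6)/(2*(2*p^2 - 11*p - 6))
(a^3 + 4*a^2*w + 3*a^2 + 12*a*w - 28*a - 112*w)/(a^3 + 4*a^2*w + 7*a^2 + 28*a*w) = (a - 4)/a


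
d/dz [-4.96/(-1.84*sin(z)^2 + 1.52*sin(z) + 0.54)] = (7.5392 - 18.2528*sin(z))*cos(z)/(-1.84*sin(z)^2 + 1.52*sin(z) + 0.54)^2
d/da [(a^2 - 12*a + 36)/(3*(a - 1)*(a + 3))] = 2*(7*a^2 - 39*a - 18)/(3*(a^4 + 4*a^3 - 2*a^2 - 12*a + 9))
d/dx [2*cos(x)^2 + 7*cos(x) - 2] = -(4*cos(x) + 7)*sin(x)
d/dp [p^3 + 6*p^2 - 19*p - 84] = 3*p^2 + 12*p - 19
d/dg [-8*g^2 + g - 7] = 1 - 16*g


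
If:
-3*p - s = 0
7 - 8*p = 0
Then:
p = 7/8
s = -21/8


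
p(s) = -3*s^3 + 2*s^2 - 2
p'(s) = -9*s^2 + 4*s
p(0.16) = -1.96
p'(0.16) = 0.41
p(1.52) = -7.91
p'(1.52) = -14.71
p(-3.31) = 128.71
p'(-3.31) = -111.84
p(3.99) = -160.72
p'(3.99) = -127.32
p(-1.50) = 12.62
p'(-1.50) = -26.25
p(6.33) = -682.77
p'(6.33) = -335.30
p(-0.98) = 2.74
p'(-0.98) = -12.56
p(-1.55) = 13.98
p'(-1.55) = -27.82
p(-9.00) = 2347.00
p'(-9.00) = -765.00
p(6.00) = -578.00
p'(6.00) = -300.00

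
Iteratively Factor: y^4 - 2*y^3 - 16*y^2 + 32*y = (y)*(y^3 - 2*y^2 - 16*y + 32) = y*(y - 4)*(y^2 + 2*y - 8) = y*(y - 4)*(y - 2)*(y + 4)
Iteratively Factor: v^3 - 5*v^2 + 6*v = (v - 3)*(v^2 - 2*v) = (v - 3)*(v - 2)*(v)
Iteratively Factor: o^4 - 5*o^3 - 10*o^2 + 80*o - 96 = (o - 4)*(o^3 - o^2 - 14*o + 24) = (o - 4)*(o - 3)*(o^2 + 2*o - 8) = (o - 4)*(o - 3)*(o + 4)*(o - 2)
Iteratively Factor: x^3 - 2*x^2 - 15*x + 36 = (x - 3)*(x^2 + x - 12) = (x - 3)*(x + 4)*(x - 3)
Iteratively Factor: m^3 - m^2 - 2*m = (m)*(m^2 - m - 2) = m*(m + 1)*(m - 2)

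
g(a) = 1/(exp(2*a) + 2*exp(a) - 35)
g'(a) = (-2*exp(2*a) - 2*exp(a))/(exp(2*a) + 2*exp(a) - 35)^2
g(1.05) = -0.05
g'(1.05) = -0.05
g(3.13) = 0.00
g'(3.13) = -0.00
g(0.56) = -0.04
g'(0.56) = -0.01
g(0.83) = -0.04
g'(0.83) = -0.02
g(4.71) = 0.00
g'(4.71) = -0.00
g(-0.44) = -0.03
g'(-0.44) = -0.00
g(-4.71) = -0.03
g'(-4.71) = -0.00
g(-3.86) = -0.03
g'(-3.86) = -0.00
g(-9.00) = -0.03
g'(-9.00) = 0.00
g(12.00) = 0.00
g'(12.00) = 0.00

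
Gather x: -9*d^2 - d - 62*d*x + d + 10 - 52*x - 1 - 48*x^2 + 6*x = -9*d^2 - 48*x^2 + x*(-62*d - 46) + 9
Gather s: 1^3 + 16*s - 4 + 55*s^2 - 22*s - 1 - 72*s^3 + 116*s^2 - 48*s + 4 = -72*s^3 + 171*s^2 - 54*s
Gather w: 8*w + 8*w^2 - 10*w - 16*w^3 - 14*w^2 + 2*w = -16*w^3 - 6*w^2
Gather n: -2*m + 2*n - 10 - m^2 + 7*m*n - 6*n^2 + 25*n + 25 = -m^2 - 2*m - 6*n^2 + n*(7*m + 27) + 15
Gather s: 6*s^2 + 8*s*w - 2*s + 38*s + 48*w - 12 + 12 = 6*s^2 + s*(8*w + 36) + 48*w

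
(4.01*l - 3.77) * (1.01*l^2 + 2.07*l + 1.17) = 4.0501*l^3 + 4.493*l^2 - 3.1122*l - 4.4109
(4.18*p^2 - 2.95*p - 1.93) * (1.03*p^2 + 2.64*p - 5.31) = 4.3054*p^4 + 7.9967*p^3 - 31.9717*p^2 + 10.5693*p + 10.2483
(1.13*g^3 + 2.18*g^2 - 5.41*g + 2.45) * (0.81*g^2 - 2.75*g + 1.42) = 0.9153*g^5 - 1.3417*g^4 - 8.7725*g^3 + 19.9576*g^2 - 14.4197*g + 3.479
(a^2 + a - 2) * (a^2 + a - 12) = a^4 + 2*a^3 - 13*a^2 - 14*a + 24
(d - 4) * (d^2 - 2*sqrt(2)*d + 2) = d^3 - 4*d^2 - 2*sqrt(2)*d^2 + 2*d + 8*sqrt(2)*d - 8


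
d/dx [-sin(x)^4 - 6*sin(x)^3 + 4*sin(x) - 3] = 2*(-2*sin(x)^3 - 9*sin(x)^2 + 2)*cos(x)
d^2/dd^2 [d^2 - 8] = 2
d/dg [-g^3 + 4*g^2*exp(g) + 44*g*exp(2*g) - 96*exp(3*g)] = 4*g^2*exp(g) - 3*g^2 + 88*g*exp(2*g) + 8*g*exp(g) - 288*exp(3*g) + 44*exp(2*g)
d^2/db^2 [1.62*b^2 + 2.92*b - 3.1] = 3.24000000000000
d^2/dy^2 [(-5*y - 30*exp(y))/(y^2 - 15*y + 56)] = 10*(-(y + 6*exp(y))*(2*y - 15)^2 + (y + (2*y - 15)*(6*exp(y) + 1) + 6*exp(y))*(y^2 - 15*y + 56) - 3*(y^2 - 15*y + 56)^2*exp(y))/(y^2 - 15*y + 56)^3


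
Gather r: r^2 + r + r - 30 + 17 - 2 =r^2 + 2*r - 15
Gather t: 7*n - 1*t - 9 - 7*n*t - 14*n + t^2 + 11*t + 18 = -7*n + t^2 + t*(10 - 7*n) + 9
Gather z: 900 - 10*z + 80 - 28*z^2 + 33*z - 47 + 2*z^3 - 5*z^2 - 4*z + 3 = 2*z^3 - 33*z^2 + 19*z + 936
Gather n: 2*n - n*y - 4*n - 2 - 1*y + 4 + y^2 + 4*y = n*(-y - 2) + y^2 + 3*y + 2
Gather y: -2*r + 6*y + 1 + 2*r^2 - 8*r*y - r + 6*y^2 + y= 2*r^2 - 3*r + 6*y^2 + y*(7 - 8*r) + 1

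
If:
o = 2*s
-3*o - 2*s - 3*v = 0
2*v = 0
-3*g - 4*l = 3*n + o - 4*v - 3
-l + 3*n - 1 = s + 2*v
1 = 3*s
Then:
No Solution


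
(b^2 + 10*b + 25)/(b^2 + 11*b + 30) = (b + 5)/(b + 6)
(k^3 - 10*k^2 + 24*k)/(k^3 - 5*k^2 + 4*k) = (k - 6)/(k - 1)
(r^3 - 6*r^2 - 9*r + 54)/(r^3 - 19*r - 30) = (r^2 - 9*r + 18)/(r^2 - 3*r - 10)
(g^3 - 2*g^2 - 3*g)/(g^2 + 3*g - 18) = g*(g + 1)/(g + 6)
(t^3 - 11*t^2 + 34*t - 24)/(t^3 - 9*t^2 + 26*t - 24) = (t^2 - 7*t + 6)/(t^2 - 5*t + 6)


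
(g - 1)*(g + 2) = g^2 + g - 2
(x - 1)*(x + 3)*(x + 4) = x^3 + 6*x^2 + 5*x - 12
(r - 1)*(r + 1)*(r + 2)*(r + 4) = r^4 + 6*r^3 + 7*r^2 - 6*r - 8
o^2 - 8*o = o*(o - 8)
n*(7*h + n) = 7*h*n + n^2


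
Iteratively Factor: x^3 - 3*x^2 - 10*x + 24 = (x + 3)*(x^2 - 6*x + 8) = (x - 2)*(x + 3)*(x - 4)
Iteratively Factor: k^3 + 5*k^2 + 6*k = (k)*(k^2 + 5*k + 6) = k*(k + 3)*(k + 2)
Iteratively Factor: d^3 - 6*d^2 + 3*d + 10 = (d + 1)*(d^2 - 7*d + 10) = (d - 5)*(d + 1)*(d - 2)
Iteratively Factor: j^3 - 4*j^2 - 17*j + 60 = (j - 5)*(j^2 + j - 12) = (j - 5)*(j - 3)*(j + 4)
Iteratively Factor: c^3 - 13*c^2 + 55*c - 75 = (c - 3)*(c^2 - 10*c + 25) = (c - 5)*(c - 3)*(c - 5)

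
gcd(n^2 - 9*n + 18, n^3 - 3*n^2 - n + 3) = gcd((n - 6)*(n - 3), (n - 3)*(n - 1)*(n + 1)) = n - 3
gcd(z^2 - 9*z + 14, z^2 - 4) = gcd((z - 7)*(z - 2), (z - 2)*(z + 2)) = z - 2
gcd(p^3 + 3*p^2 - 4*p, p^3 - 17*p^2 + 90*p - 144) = 1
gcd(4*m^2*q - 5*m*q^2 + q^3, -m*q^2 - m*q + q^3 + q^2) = -m*q + q^2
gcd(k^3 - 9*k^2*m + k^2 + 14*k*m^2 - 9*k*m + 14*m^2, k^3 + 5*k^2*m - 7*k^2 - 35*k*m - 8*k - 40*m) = k + 1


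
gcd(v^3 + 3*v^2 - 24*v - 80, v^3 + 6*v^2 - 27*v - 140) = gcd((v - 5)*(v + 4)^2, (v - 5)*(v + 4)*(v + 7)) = v^2 - v - 20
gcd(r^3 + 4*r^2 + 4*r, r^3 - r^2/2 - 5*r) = r^2 + 2*r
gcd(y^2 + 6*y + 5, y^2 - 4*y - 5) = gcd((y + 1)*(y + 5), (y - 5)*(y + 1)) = y + 1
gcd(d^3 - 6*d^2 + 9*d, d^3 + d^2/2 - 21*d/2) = d^2 - 3*d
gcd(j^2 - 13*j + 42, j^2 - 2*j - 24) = j - 6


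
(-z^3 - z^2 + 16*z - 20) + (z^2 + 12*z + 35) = -z^3 + 28*z + 15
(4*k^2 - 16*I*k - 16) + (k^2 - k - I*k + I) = 5*k^2 - k - 17*I*k - 16 + I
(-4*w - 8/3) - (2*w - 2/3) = -6*w - 2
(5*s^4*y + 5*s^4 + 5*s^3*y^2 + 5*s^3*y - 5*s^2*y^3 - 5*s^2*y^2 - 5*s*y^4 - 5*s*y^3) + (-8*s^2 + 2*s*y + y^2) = 5*s^4*y + 5*s^4 + 5*s^3*y^2 + 5*s^3*y - 5*s^2*y^3 - 5*s^2*y^2 - 8*s^2 - 5*s*y^4 - 5*s*y^3 + 2*s*y + y^2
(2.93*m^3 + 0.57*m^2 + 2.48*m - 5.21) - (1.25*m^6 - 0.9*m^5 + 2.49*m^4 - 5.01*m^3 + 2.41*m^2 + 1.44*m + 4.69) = -1.25*m^6 + 0.9*m^5 - 2.49*m^4 + 7.94*m^3 - 1.84*m^2 + 1.04*m - 9.9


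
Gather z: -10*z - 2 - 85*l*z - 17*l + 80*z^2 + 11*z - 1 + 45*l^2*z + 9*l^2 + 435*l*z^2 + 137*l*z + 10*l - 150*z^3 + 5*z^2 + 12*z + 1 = 9*l^2 - 7*l - 150*z^3 + z^2*(435*l + 85) + z*(45*l^2 + 52*l + 13) - 2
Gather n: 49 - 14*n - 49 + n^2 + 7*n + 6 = n^2 - 7*n + 6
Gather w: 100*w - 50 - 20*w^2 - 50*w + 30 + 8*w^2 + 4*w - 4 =-12*w^2 + 54*w - 24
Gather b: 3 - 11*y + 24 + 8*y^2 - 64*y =8*y^2 - 75*y + 27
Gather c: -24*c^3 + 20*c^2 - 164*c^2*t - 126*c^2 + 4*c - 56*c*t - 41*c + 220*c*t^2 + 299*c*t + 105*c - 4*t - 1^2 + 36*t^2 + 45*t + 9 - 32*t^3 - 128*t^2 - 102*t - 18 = -24*c^3 + c^2*(-164*t - 106) + c*(220*t^2 + 243*t + 68) - 32*t^3 - 92*t^2 - 61*t - 10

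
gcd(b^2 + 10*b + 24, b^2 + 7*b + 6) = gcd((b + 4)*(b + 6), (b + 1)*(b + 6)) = b + 6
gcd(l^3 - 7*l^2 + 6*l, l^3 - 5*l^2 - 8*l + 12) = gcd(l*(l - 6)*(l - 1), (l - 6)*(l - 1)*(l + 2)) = l^2 - 7*l + 6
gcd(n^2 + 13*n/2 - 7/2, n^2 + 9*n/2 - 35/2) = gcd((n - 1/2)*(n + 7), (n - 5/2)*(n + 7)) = n + 7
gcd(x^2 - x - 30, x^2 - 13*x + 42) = x - 6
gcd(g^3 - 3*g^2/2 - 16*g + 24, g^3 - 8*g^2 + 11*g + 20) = g - 4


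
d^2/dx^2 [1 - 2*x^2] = -4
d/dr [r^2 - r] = 2*r - 1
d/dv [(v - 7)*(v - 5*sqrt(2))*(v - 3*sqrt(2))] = 3*v^2 - 16*sqrt(2)*v - 14*v + 30 + 56*sqrt(2)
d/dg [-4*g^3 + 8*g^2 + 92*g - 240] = -12*g^2 + 16*g + 92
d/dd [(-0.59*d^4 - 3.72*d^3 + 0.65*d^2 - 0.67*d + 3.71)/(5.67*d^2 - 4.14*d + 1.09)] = (-6.6906*d^5 - 13.7646*d^4 + 28.2292*d^3 - 11.0565*d^2 - 40.6544*d + 14.6291)/(32.1489*d^4 - 46.9476*d^3 + 29.5002*d^2 - 9.0252*d + 1.1881)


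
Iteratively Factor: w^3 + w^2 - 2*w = (w - 1)*(w^2 + 2*w) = (w - 1)*(w + 2)*(w)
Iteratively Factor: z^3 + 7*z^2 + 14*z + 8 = (z + 1)*(z^2 + 6*z + 8) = (z + 1)*(z + 4)*(z + 2)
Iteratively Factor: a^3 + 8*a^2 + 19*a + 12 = (a + 4)*(a^2 + 4*a + 3) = (a + 3)*(a + 4)*(a + 1)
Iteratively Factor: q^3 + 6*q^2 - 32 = (q + 4)*(q^2 + 2*q - 8) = (q - 2)*(q + 4)*(q + 4)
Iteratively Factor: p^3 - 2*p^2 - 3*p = (p - 3)*(p^2 + p) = (p - 3)*(p + 1)*(p)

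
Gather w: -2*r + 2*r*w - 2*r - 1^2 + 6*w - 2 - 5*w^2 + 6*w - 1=-4*r - 5*w^2 + w*(2*r + 12) - 4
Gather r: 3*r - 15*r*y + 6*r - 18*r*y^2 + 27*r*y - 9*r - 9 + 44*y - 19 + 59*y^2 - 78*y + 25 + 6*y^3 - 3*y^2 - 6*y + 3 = r*(-18*y^2 + 12*y) + 6*y^3 + 56*y^2 - 40*y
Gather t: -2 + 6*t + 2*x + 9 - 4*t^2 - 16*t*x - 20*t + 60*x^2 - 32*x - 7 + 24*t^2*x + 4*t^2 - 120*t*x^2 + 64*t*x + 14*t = 24*t^2*x + t*(-120*x^2 + 48*x) + 60*x^2 - 30*x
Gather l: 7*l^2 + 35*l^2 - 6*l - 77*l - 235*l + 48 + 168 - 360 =42*l^2 - 318*l - 144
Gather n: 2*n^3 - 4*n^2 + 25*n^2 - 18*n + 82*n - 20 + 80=2*n^3 + 21*n^2 + 64*n + 60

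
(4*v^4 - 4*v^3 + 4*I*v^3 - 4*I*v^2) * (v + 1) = 4*v^5 + 4*I*v^4 - 4*v^3 - 4*I*v^2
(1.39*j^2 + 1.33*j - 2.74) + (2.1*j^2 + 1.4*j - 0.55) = 3.49*j^2 + 2.73*j - 3.29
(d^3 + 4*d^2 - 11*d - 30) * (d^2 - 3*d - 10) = d^5 + d^4 - 33*d^3 - 37*d^2 + 200*d + 300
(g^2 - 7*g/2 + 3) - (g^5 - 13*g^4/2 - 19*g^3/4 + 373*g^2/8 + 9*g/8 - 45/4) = -g^5 + 13*g^4/2 + 19*g^3/4 - 365*g^2/8 - 37*g/8 + 57/4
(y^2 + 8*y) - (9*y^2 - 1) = -8*y^2 + 8*y + 1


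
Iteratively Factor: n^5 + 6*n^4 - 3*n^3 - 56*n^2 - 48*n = (n + 4)*(n^4 + 2*n^3 - 11*n^2 - 12*n) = (n + 1)*(n + 4)*(n^3 + n^2 - 12*n) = (n + 1)*(n + 4)^2*(n^2 - 3*n) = (n - 3)*(n + 1)*(n + 4)^2*(n)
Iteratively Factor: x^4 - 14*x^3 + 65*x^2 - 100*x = (x - 5)*(x^3 - 9*x^2 + 20*x) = (x - 5)*(x - 4)*(x^2 - 5*x) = (x - 5)^2*(x - 4)*(x)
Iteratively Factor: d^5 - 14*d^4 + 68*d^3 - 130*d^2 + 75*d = (d - 5)*(d^4 - 9*d^3 + 23*d^2 - 15*d) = (d - 5)*(d - 1)*(d^3 - 8*d^2 + 15*d) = (d - 5)*(d - 3)*(d - 1)*(d^2 - 5*d) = (d - 5)^2*(d - 3)*(d - 1)*(d)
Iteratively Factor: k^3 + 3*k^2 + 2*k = (k + 2)*(k^2 + k) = (k + 1)*(k + 2)*(k)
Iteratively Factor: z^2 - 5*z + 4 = (z - 1)*(z - 4)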